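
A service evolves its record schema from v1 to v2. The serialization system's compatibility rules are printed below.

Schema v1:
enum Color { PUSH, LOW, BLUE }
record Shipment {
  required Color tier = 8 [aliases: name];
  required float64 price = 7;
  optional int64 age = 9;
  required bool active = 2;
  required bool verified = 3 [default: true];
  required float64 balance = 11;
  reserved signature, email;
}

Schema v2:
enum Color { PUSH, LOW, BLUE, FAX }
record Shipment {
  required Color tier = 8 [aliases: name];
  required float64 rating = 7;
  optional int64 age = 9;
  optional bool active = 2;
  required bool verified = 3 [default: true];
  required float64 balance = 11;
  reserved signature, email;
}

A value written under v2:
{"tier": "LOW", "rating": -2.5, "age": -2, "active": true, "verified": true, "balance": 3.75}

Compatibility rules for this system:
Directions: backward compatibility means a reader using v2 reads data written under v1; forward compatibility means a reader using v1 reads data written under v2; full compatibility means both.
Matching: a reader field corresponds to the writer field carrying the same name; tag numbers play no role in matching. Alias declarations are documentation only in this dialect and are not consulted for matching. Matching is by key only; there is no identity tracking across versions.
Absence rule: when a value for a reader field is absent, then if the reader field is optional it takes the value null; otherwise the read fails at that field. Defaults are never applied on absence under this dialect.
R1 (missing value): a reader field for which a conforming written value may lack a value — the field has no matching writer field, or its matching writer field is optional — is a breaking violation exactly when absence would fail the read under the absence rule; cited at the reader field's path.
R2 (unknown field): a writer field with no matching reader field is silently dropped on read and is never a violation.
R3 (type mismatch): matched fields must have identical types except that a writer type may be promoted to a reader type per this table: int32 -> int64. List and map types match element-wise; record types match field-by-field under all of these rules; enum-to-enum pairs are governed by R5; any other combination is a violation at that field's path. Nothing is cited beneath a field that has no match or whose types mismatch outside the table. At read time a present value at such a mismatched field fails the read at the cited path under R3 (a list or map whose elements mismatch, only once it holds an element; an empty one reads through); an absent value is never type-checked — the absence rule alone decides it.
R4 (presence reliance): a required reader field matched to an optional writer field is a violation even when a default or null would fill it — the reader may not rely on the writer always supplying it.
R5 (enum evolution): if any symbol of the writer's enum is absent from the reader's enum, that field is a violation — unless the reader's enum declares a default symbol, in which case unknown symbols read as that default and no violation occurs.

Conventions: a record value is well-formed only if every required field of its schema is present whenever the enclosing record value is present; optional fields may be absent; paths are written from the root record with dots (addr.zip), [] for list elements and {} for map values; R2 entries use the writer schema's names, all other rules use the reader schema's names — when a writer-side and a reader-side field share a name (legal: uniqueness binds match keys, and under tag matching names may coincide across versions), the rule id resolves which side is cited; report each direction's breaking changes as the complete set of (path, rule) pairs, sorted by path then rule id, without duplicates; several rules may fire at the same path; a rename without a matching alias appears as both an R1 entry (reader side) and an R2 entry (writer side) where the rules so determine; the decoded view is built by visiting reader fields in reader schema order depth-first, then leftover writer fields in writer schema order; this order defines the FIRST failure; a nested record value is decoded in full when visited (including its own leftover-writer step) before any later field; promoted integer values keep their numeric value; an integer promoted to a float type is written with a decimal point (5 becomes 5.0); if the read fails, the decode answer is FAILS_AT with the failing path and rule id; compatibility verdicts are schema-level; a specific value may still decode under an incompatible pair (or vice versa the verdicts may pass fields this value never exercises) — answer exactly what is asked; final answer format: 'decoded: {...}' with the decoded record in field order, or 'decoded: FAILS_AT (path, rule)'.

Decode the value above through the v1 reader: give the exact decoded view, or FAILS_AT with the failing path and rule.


in Shipment below, arrows point writer -> reader
decode walk for Shipment under reader schema v1:
  tier := "LOW"
  read fails at price under R1 (no fill)
  => FAILS_AT (price, R1)
the other Shipment changes do not affect what is asked:
  enum Color (field tier in record Shipment): symbol FAX added -> schema-level compatibility only; this Shipment value's decode is unchanged
  field active in record Shipment: required changed to optional -> schema-level compatibility only; this Shipment value's decode is unchanged

decoded: FAILS_AT (price, R1)


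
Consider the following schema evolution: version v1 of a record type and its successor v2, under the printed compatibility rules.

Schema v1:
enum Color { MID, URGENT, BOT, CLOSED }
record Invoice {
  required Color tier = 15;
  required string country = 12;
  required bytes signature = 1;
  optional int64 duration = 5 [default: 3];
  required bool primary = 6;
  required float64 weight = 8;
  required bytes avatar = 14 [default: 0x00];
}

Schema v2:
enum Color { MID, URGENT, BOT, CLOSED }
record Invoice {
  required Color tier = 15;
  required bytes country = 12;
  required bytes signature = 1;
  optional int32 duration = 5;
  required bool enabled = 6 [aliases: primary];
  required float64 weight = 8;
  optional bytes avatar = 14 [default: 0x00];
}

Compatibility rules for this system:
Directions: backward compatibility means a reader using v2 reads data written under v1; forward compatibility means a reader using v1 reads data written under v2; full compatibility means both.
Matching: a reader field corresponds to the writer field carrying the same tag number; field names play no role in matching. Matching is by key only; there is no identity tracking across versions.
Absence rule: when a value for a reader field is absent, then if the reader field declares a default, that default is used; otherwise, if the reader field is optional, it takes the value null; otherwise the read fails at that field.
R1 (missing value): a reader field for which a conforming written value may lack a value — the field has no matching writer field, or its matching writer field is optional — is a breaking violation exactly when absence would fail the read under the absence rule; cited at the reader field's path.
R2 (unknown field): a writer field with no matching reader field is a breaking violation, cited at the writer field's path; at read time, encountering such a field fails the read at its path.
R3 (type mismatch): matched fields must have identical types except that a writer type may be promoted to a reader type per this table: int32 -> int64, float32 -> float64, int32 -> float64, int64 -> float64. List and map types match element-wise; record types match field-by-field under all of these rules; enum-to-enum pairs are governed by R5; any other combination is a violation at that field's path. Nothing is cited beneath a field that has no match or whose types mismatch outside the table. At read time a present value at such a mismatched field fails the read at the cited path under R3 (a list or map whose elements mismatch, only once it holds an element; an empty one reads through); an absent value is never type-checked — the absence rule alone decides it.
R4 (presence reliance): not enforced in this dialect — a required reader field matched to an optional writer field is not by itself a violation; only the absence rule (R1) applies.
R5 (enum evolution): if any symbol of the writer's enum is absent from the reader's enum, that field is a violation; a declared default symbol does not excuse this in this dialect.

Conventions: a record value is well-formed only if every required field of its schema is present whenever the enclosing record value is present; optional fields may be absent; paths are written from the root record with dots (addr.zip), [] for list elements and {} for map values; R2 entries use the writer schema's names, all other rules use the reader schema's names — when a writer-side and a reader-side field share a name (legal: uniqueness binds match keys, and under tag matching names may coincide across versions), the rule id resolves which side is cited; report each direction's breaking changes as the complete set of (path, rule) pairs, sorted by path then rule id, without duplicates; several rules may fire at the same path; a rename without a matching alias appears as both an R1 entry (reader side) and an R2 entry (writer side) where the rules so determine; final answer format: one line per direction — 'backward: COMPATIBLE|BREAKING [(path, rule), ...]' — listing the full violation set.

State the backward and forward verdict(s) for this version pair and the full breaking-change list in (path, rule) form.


the writer's type comes first in each Invoice pair
backward for Invoice (reader v2, writer v1):
  Color -> Color, writer required: tier aligns to tier
  string -> bytes, writer required: country aligns to country
  bytes -> bytes, writer required: signature aligns to signature
  int64 -> int32, writer optional: duration aligns to duration
  bool -> bool, writer required: enabled aligns to primary
  float64 -> float64, writer required: weight aligns to weight
  bytes -> bytes, writer required: avatar aligns to avatar
  R3 fires at country
  R3 fires at duration
  => backward: BREAKING (2)
forward for Invoice (reader v1, writer v2):
  Color -> Color, writer required: tier aligns to tier
  bytes -> string, writer required: country aligns to country
  bytes -> bytes, writer required: signature aligns to signature
  int32 -> int64, writer optional: duration aligns to duration
  bool -> bool, writer required: primary aligns to enabled
  float64 -> float64, writer required: weight aligns to weight
  bytes -> bytes, writer optional: avatar aligns to avatar
  R3 fires at country
  => forward: BREAKING (1)

backward: BREAKING [(country, R3), (duration, R3)]; forward: BREAKING [(country, R3)]


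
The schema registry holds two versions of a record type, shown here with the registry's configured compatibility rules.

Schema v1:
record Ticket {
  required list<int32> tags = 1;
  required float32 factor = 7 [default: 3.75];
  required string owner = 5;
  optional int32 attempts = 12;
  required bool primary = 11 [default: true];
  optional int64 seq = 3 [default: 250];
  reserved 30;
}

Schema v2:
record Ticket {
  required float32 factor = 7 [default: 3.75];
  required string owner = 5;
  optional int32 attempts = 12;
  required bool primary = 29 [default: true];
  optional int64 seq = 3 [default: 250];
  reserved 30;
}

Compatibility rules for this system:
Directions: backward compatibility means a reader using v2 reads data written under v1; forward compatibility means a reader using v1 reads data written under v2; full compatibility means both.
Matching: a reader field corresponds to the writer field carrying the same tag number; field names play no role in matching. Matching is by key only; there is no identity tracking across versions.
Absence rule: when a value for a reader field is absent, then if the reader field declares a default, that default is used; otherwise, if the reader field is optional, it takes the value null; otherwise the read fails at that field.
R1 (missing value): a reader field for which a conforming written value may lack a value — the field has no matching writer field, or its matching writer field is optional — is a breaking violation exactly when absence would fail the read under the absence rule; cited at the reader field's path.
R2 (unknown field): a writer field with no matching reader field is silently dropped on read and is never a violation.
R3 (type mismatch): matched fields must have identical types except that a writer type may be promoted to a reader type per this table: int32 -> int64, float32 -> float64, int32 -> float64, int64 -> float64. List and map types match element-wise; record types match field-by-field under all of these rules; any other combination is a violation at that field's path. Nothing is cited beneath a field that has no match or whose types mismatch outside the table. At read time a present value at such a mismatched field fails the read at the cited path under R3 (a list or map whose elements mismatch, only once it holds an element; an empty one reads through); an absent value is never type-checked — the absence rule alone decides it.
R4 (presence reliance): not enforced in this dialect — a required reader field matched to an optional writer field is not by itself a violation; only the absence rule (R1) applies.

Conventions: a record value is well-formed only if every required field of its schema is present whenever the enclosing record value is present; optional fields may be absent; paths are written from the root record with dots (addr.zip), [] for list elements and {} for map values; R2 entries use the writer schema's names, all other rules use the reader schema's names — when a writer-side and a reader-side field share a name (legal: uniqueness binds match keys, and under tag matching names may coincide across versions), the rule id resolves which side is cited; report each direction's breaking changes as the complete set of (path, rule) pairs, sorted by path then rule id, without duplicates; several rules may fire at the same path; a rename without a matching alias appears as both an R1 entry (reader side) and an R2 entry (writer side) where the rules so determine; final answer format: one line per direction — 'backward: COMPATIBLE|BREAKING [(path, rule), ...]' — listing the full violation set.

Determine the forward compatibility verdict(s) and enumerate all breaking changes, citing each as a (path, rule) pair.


forward: BREAKING [(tags, R1)]

the writer's type comes first in each Ticket pair
checking forward for Ticket: reader v1 against writer v2:
  no writer field matches reader tags
  factor: float32 -> float32, writer required; from factor
  owner: string -> string, writer required; from owner
  attempts: int32 -> int32, writer optional; from attempts
  no writer field matches reader primary
  seq: int64 -> int64, writer optional; from seq
  writer field primary has no reader counterpart
  rule R1 violated at tags
  => 1 violation(s): forward is BREAKING for Ticket
remaining Ticket differences; none change what is asked:
  field primary in record Ticket: tag 11 changed to 29 -> triggers nothing under Ticket's printed rules — same verdict


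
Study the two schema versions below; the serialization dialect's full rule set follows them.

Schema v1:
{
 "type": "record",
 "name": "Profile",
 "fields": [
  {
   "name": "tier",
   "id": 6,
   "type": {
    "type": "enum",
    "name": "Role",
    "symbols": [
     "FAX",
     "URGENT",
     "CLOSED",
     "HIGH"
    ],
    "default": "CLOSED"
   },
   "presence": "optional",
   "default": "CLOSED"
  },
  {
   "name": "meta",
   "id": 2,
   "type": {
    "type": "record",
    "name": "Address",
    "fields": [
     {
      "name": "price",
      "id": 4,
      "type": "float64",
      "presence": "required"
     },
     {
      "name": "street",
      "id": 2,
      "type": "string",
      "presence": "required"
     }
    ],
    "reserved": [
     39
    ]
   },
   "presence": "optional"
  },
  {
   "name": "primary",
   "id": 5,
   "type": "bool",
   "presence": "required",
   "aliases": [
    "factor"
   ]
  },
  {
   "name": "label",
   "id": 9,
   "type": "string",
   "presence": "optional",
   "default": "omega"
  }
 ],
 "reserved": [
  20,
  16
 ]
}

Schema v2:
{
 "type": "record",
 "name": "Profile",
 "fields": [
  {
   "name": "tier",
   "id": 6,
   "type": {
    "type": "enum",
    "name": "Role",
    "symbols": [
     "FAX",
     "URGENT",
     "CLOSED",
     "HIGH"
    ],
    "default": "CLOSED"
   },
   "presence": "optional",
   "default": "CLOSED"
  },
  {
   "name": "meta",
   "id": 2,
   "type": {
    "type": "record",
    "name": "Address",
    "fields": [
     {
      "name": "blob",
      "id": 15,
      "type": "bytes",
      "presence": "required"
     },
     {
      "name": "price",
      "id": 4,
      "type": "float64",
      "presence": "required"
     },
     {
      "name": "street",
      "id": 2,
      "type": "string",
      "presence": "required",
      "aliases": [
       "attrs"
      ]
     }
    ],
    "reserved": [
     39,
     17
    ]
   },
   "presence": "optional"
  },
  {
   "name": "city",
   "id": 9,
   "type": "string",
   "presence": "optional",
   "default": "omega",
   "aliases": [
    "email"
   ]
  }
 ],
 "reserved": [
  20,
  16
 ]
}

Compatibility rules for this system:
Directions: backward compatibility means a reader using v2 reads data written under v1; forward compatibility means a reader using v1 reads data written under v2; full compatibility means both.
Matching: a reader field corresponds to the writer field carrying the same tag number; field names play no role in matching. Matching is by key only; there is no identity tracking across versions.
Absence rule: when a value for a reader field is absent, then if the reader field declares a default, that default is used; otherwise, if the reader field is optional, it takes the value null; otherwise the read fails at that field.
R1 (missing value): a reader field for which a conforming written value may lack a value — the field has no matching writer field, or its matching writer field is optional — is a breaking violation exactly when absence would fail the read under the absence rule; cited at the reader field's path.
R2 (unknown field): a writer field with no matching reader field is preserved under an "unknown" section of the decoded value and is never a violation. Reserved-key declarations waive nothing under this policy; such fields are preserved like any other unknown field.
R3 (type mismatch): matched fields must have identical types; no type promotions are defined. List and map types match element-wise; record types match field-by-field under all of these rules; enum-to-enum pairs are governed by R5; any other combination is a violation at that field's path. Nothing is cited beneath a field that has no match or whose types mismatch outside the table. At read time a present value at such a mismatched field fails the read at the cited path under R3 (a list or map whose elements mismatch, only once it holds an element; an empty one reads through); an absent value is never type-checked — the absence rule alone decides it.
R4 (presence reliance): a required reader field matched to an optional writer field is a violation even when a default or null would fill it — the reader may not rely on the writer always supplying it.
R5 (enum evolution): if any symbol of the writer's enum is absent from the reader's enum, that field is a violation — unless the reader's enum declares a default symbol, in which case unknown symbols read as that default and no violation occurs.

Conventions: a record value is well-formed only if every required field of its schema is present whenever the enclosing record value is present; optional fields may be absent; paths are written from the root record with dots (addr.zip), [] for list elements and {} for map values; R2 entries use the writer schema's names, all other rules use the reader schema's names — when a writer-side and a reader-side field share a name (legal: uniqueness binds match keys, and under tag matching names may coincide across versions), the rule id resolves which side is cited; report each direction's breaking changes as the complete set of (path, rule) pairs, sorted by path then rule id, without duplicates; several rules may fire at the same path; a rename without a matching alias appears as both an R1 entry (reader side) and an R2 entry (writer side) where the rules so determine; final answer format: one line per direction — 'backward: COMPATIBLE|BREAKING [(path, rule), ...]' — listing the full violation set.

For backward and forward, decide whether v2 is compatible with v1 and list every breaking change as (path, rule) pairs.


in Profile below, arrows point writer -> reader
checking backward for Profile: reader v2 against writer v1:
  tier: paired with writer tier (Role -> Role; writer optional)
  meta: paired with writer meta (Address -> Address; writer optional)
  city: paired with writer label (string -> string; writer optional)
  leftover writer field: primary
  meta.blob has no writer counterpart
  meta.price: paired with writer meta.price (float64 -> float64; writer required)
  meta.street: paired with writer meta.street (string -> string; writer required)
  breaking: (meta.blob, R1)
  => backward: BREAKING (1)
checking forward for Profile: reader v1 against writer v2:
  tier: paired with writer tier (Role -> Role; writer optional)
  meta: paired with writer meta (Address -> Address; writer optional)
  primary has no writer counterpart
  label: paired with writer city (string -> string; writer optional)
  meta.price: paired with writer meta.price (float64 -> float64; writer required)
  meta.street: paired with writer meta.street (string -> string; writer required)
  leftover writer field: meta.blob
  breaking: (primary, R1)
  => forward: BREAKING (1)

backward: BREAKING [(meta.blob, R1)]; forward: BREAKING [(primary, R1)]


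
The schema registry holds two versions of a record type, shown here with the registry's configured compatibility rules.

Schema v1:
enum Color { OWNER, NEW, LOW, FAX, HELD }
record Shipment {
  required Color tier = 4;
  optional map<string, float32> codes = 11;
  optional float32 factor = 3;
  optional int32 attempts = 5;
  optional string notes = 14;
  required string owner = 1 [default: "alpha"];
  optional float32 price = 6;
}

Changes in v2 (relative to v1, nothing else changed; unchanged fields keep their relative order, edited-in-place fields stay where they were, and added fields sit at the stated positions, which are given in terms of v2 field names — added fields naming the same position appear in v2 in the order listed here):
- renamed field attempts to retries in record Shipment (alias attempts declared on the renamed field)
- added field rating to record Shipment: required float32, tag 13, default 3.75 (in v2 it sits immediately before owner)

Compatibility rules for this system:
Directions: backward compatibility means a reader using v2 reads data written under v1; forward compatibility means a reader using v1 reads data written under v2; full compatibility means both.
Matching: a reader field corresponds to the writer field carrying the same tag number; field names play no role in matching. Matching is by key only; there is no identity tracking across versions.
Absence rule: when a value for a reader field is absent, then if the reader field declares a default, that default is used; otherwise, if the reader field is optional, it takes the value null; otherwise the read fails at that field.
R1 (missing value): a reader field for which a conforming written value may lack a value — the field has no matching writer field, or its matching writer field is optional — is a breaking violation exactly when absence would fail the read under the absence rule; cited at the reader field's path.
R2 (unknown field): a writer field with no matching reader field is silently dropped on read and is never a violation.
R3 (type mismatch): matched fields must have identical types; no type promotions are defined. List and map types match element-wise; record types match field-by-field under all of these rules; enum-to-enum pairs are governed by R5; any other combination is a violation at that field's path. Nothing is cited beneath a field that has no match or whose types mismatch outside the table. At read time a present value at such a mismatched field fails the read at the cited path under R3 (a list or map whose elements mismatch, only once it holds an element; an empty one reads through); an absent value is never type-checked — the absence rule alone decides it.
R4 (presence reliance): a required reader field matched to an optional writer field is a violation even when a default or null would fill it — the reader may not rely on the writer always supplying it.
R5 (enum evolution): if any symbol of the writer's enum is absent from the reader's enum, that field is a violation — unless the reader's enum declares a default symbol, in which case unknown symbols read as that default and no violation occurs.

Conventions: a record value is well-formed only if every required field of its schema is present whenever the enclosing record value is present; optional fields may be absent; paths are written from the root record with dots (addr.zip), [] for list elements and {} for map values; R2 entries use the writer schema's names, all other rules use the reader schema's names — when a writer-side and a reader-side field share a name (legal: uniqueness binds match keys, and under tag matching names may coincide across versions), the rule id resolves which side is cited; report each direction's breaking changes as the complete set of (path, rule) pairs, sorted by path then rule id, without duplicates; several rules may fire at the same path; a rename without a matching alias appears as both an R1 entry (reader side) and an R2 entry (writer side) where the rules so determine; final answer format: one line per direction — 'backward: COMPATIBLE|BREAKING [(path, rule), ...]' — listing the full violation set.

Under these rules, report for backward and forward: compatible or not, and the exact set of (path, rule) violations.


backward: COMPATIBLE []; forward: COMPATIBLE []

arrows below run writer -> reader for Shipment
backward for Shipment (reader v2, writer v1):
  tier: paired with writer tier (Color -> Color; writer required)
  codes: paired with writer codes (map<string, float32> -> map<string, float32>; writer optional)
  factor: paired with writer factor (float32 -> float32; writer optional)
  retries: paired with writer attempts (int32 -> int32; writer optional)
  notes: paired with writer notes (string -> string; writer optional)
  rating: no writer match
  owner: paired with writer owner (string -> string; writer required)
  price: paired with writer price (float32 -> float32; writer optional)
  => backward verdict for Shipment: COMPATIBLE, no violations
forward for Shipment (reader v1, writer v2):
  tier: paired with writer tier (Color -> Color; writer required)
  codes: paired with writer codes (map<string, float32> -> map<string, float32>; writer optional)
  factor: paired with writer factor (float32 -> float32; writer optional)
  attempts: paired with writer retries (int32 -> int32; writer optional)
  notes: paired with writer notes (string -> string; writer optional)
  owner: paired with writer owner (string -> string; writer required)
  price: paired with writer price (float32 -> float32; writer optional)
  writer rating: unknown to reader
  => forward verdict for Shipment: COMPATIBLE, no violations


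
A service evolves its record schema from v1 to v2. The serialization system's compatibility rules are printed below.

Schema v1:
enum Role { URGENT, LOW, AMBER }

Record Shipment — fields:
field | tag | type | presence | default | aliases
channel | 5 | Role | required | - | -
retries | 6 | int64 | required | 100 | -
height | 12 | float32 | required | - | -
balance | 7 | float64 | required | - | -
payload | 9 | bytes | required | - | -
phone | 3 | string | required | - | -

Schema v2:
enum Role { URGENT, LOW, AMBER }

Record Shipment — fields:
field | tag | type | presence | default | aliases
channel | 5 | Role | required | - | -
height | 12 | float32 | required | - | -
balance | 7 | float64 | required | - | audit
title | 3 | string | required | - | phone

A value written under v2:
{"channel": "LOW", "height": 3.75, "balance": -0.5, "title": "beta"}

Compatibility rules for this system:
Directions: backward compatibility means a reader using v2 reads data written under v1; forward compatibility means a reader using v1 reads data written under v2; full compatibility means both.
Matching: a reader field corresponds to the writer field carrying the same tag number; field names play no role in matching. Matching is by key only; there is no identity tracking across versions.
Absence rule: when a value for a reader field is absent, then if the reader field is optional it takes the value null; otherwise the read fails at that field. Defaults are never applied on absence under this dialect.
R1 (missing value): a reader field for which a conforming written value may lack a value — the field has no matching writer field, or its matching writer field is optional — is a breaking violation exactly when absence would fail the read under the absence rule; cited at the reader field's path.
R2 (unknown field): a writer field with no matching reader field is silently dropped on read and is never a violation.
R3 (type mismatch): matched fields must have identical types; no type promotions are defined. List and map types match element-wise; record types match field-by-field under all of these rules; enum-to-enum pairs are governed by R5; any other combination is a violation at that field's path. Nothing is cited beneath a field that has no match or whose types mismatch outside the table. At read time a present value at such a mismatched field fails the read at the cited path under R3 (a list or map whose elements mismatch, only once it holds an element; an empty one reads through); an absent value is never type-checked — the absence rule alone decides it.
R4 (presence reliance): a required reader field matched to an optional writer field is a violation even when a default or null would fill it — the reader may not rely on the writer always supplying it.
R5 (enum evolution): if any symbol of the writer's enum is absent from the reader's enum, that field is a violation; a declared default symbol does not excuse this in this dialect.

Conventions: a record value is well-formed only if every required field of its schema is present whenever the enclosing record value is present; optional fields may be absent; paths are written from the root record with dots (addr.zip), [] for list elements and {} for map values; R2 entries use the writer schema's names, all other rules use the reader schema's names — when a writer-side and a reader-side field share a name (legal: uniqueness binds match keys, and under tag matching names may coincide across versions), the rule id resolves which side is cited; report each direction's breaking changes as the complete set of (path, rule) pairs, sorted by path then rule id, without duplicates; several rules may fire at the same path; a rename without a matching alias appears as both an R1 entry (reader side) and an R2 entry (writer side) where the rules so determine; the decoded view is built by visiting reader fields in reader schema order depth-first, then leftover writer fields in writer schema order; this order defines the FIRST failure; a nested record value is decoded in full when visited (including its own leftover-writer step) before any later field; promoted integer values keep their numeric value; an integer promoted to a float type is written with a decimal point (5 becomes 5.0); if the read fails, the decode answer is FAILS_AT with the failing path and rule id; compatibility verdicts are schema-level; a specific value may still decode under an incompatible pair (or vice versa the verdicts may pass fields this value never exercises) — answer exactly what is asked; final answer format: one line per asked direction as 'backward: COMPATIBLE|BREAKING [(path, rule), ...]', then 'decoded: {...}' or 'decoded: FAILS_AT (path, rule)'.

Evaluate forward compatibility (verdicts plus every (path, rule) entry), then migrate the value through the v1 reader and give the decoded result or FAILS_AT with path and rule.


forward: BREAKING [(payload, R1), (retries, R1)]; decoded: FAILS_AT (retries, R1)

in Shipment below, arrows point writer -> reader
checking forward for Shipment: reader v1 against writer v2:
  channel <- channel (Role -> Role, writer required)
  no writer field matches reader retries
  height <- height (float32 -> float32, writer required)
  balance <- balance (float64 -> float64, writer required)
  no writer field matches reader payload
  phone <- title (string -> string, writer required)
  R1 fires at payload
  R1 fires at retries
  forward on Shipment therefore BREAKING (2)
decode (reader v1):
  channel := "LOW"
  read fails at retries under R1 (no fill)
  => FAILS_AT (retries, R1)
remaining Shipment differences; none change what is asked:
  renamed field phone to title in record Shipment (alias phone declared on the renamed field) -> no rule fires on it in Shipment's dialect; the asked verdict holds


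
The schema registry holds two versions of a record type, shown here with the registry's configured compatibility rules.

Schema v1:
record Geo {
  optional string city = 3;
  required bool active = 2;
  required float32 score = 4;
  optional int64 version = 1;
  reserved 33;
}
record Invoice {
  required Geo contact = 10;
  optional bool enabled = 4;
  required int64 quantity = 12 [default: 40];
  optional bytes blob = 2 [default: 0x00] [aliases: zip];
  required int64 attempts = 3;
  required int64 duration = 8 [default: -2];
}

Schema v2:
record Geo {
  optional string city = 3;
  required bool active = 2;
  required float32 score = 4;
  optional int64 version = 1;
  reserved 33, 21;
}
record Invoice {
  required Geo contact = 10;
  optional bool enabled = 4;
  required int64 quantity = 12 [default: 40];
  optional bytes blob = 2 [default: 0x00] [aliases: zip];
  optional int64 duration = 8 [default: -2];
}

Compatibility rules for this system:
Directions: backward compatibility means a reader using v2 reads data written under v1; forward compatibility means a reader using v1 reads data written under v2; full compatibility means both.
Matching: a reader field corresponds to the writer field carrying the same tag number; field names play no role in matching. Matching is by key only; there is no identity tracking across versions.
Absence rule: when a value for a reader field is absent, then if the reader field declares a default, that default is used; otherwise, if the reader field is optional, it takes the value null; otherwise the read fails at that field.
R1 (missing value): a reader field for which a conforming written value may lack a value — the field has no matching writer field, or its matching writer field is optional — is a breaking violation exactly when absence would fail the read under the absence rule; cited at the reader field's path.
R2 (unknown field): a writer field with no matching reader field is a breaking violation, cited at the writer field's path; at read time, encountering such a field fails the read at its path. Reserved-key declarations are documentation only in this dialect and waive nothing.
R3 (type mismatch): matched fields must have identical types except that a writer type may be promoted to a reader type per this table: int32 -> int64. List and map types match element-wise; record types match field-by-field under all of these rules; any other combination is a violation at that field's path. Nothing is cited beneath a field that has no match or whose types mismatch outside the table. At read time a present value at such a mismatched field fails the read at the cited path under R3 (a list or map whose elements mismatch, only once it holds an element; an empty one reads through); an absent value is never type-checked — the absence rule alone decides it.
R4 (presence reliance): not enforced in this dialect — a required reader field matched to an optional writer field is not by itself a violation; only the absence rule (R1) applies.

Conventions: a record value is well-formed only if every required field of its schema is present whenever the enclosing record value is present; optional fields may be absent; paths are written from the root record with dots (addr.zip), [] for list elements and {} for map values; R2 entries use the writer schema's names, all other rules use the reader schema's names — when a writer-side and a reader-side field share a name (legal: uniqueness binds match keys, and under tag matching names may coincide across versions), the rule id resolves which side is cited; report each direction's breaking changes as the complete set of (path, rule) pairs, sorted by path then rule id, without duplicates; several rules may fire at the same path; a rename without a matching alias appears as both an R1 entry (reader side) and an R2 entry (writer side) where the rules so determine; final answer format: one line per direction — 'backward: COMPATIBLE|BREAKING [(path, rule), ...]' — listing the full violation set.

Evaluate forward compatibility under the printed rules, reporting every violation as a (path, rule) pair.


forward: BREAKING [(attempts, R1)]

the writer's type comes first in each Invoice pair
forward for Invoice (reader v1, writer v2):
  contact: paired with writer contact (Geo -> Geo; writer required)
  enabled: paired with writer enabled (bool -> bool; writer optional)
  quantity: paired with writer quantity (int64 -> int64; writer required)
  blob: paired with writer blob (bytes -> bytes; writer optional)
  no writer field matches reader attempts
  duration: paired with writer duration (int64 -> int64; writer optional)
  contact.city: paired with writer contact.city (string -> string; writer optional)
  contact.active: paired with writer contact.active (bool -> bool; writer required)
  contact.score: paired with writer contact.score (float32 -> float32; writer required)
  contact.version: paired with writer contact.version (int64 -> int64; writer optional)
  breaking: (attempts, R1)
  => forward verdict for Invoice: BREAKING, 1 violation(s)
diffs on Invoice not affecting the asked answer:
  field duration in record Invoice: required changed to optional -> fires no rule on Invoice, leaving the asked answer as it is


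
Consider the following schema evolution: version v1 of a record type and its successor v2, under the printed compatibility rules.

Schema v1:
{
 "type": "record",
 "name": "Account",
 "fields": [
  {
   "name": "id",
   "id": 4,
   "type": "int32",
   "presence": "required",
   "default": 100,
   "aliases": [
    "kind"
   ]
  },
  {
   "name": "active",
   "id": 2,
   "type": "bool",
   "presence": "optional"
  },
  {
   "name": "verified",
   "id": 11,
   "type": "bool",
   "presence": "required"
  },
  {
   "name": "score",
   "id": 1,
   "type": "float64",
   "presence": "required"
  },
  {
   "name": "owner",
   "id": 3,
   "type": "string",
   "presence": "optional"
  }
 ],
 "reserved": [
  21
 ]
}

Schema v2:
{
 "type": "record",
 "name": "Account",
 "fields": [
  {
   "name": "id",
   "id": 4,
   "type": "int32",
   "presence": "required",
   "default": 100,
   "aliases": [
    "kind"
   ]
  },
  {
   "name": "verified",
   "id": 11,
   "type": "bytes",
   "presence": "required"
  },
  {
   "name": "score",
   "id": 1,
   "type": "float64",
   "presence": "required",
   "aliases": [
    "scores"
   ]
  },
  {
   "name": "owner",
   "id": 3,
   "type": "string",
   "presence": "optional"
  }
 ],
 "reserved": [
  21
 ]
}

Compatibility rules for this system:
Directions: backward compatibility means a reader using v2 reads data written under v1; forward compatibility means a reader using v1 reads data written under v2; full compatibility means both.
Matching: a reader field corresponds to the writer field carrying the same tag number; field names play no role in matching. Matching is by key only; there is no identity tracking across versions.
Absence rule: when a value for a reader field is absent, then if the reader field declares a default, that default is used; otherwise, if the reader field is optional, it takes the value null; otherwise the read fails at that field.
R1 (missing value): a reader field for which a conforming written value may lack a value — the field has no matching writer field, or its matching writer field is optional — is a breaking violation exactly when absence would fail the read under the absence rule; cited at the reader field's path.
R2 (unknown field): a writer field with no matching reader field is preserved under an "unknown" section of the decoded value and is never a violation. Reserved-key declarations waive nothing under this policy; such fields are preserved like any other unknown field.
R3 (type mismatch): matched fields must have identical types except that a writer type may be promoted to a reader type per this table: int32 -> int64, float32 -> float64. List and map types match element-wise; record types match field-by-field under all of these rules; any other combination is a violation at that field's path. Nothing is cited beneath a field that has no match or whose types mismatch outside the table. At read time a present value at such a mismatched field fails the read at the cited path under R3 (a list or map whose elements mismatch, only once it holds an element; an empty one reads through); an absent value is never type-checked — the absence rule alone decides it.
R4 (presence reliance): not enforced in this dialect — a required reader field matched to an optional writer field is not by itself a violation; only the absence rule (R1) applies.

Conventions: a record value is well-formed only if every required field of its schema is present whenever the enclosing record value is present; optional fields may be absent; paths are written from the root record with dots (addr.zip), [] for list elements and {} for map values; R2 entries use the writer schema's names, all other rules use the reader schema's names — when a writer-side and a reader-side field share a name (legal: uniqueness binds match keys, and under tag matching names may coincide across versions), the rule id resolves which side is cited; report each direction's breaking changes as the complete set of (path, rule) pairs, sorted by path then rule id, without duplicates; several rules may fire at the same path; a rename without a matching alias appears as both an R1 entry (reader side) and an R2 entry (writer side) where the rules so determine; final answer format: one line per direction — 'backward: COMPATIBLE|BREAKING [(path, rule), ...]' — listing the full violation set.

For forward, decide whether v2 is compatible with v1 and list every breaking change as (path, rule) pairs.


forward: BREAKING [(verified, R3)]

arrows below run writer -> reader for Account
forward analysis of Account with v1 as reader and v2 as writer:
  id: int32 -> int32, writer required; from id
  no writer field matches reader active
  verified: bytes -> bool, writer required; from verified
  score: float64 -> float64, writer required; from score
  owner: string -> string, writer optional; from owner
  violation R3 at verified
  => forward: BREAKING (1)
the other Account changes do not affect what is asked:
  removed field active from record Account -> fires no rule on Account, leaving the asked answer as it is
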